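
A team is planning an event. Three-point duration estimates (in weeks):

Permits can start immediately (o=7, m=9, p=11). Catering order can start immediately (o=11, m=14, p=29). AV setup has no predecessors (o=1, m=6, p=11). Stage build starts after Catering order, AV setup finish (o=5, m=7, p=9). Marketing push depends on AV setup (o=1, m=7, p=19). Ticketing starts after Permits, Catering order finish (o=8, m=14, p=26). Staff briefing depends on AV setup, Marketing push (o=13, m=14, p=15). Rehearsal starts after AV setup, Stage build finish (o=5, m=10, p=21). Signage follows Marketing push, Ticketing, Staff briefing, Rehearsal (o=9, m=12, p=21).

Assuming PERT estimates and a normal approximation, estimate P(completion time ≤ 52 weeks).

te_Permits = (7 + 4·9 + 11)/6 = 54/6 = 9; σ²_Permits = ((11−7)/6)² = 0.444
te_Catering order = (11 + 4·14 + 29)/6 = 96/6 = 16; σ²_Catering order = ((29−11)/6)² = 9.000
te_AV setup = (1 + 4·6 + 11)/6 = 36/6 = 6; σ²_AV setup = ((11−1)/6)² = 2.778
te_Stage build = (5 + 4·7 + 9)/6 = 42/6 = 7; σ²_Stage build = ((9−5)/6)² = 0.444
te_Marketing push = (1 + 4·7 + 19)/6 = 48/6 = 8; σ²_Marketing push = ((19−1)/6)² = 9.000
te_Ticketing = (8 + 4·14 + 26)/6 = 90/6 = 15; σ²_Ticketing = ((26−8)/6)² = 9.000
te_Staff briefing = (13 + 4·14 + 15)/6 = 84/6 = 14; σ²_Staff briefing = ((15−13)/6)² = 0.111
te_Rehearsal = (5 + 4·10 + 21)/6 = 66/6 = 11; σ²_Rehearsal = ((21−5)/6)² = 7.111
te_Signage = (9 + 4·12 + 21)/6 = 78/6 = 13; σ²_Signage = ((21−9)/6)² = 4.000

Forward pass:
ES_Permits = 0; EF_Permits = 9
ES_Catering order = 0; EF_Catering order = 16
ES_AV setup = 0; EF_AV setup = 6
ES_Stage build = max(EF_Catering order=16, EF_AV setup=6) = 16; EF_Stage build = 16+7 = 23
ES_Marketing push = 6; EF_Marketing push = 6+8 = 14
ES_Ticketing = max(EF_Permits=9, EF_Catering order=16) = 16; EF_Ticketing = 16+15 = 31
ES_Staff briefing = max(EF_AV setup=6, EF_Marketing push=14) = 14; EF_Staff briefing = 14+14 = 28
ES_Rehearsal = max(EF_AV setup=6, EF_Stage build=23) = 23; EF_Rehearsal = 23+11 = 34
ES_Signage = max(EF_Marketing push=14, EF_Ticketing=31, EF_Staff briefing=28, EF_Rehearsal=34) = 34; EF_Signage = 34+13 = 47
Expected project duration μ = 47 weeks. Critical path: Catering order → Stage build → Rehearsal → Signage.

Variance along critical path = 9.000 + 0.444 + 7.111 + 4.000 = 20.556; σ = √20.556 = 4.534 weeks.
Z = (52 − 47) / 4.534 = 1.103
P(T ≤ 52) = Φ(1.103) ≈ 0.865

0.865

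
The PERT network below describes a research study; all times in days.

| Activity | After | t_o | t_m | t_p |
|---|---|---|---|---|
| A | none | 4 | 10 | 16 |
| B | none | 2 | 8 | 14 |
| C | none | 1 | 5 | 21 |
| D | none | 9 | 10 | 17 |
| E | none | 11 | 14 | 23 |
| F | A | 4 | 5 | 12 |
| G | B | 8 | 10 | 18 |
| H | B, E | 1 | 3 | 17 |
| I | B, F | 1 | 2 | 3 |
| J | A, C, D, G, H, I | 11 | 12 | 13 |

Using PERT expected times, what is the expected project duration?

32 days

te_A = (4 + 4·10 + 16)/6 = 60/6 = 10
te_B = (2 + 4·8 + 14)/6 = 48/6 = 8
te_C = (1 + 4·5 + 21)/6 = 42/6 = 7
te_D = (9 + 4·10 + 17)/6 = 66/6 = 11
te_E = (11 + 4·14 + 23)/6 = 90/6 = 15
te_F = (4 + 4·5 + 12)/6 = 36/6 = 6
te_G = (8 + 4·10 + 18)/6 = 66/6 = 11
te_H = (1 + 4·3 + 17)/6 = 30/6 = 5
te_I = (1 + 4·2 + 3)/6 = 12/6 = 2
te_J = (11 + 4·12 + 13)/6 = 72/6 = 12

Forward pass:
ES_A = 0; EF_A = 10
ES_B = 0; EF_B = 8
ES_C = 0; EF_C = 7
ES_D = 0; EF_D = 11
ES_E = 0; EF_E = 15
ES_F = 10; EF_F = 10+6 = 16
ES_G = 8; EF_G = 8+11 = 19
ES_H = max(EF_B=8, EF_E=15) = 15; EF_H = 15+5 = 20
ES_I = max(EF_B=8, EF_F=16) = 16; EF_I = 16+2 = 18
ES_J = max(EF_A=10, EF_C=7, EF_D=11, EF_G=19, EF_H=20, EF_I=18) = 20; EF_J = 20+12 = 32
Expected project duration μ = 32 days. Critical path: E → H → J.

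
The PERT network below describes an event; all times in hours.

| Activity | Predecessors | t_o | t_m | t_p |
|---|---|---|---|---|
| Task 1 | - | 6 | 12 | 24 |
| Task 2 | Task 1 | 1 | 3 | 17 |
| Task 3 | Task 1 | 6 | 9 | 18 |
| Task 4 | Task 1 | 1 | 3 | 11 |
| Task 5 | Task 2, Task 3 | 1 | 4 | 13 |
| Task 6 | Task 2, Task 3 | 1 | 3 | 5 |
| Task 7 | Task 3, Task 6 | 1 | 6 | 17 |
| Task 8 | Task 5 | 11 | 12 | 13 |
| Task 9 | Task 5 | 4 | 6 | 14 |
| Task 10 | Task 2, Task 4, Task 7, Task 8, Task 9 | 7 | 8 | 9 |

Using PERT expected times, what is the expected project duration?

48 hours

te_Task 1 = (6 + 4·12 + 24)/6 = 78/6 = 13
te_Task 2 = (1 + 4·3 + 17)/6 = 30/6 = 5
te_Task 3 = (6 + 4·9 + 18)/6 = 60/6 = 10
te_Task 4 = (1 + 4·3 + 11)/6 = 24/6 = 4
te_Task 5 = (1 + 4·4 + 13)/6 = 30/6 = 5
te_Task 6 = (1 + 4·3 + 5)/6 = 18/6 = 3
te_Task 7 = (1 + 4·6 + 17)/6 = 42/6 = 7
te_Task 8 = (11 + 4·12 + 13)/6 = 72/6 = 12
te_Task 9 = (4 + 4·6 + 14)/6 = 42/6 = 7
te_Task 10 = (7 + 4·8 + 9)/6 = 48/6 = 8

Forward pass:
ES_Task 1 = 0; EF_Task 1 = 13
ES_Task 2 = 13; EF_Task 2 = 13+5 = 18
ES_Task 3 = 13; EF_Task 3 = 13+10 = 23
ES_Task 4 = 13; EF_Task 4 = 13+4 = 17
ES_Task 5 = max(EF_Task 2=18, EF_Task 3=23) = 23; EF_Task 5 = 23+5 = 28
ES_Task 6 = max(EF_Task 2=18, EF_Task 3=23) = 23; EF_Task 6 = 23+3 = 26
ES_Task 7 = max(EF_Task 3=23, EF_Task 6=26) = 26; EF_Task 7 = 26+7 = 33
ES_Task 8 = 28; EF_Task 8 = 28+12 = 40
ES_Task 9 = 28; EF_Task 9 = 28+7 = 35
ES_Task 10 = max(EF_Task 2=18, EF_Task 4=17, EF_Task 7=33, EF_Task 8=40, EF_Task 9=35) = 40; EF_Task 10 = 40+8 = 48
Expected project duration μ = 48 hours. Critical path: Task 1 → Task 3 → Task 5 → Task 8 → Task 10.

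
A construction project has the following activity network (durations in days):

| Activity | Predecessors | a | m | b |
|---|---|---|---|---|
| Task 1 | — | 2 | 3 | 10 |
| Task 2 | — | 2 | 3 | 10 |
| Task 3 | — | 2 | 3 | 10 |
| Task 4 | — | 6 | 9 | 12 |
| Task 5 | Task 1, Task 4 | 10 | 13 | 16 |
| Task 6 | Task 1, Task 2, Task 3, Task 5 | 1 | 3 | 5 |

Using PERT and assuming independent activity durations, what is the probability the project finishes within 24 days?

0.261

te_Task 1 = (2 + 4·3 + 10)/6 = 24/6 = 4; σ²_Task 1 = ((10−2)/6)² = 1.778
te_Task 2 = (2 + 4·3 + 10)/6 = 24/6 = 4; σ²_Task 2 = ((10−2)/6)² = 1.778
te_Task 3 = (2 + 4·3 + 10)/6 = 24/6 = 4; σ²_Task 3 = ((10−2)/6)² = 1.778
te_Task 4 = (6 + 4·9 + 12)/6 = 54/6 = 9; σ²_Task 4 = ((12−6)/6)² = 1.000
te_Task 5 = (10 + 4·13 + 16)/6 = 78/6 = 13; σ²_Task 5 = ((16−10)/6)² = 1.000
te_Task 6 = (1 + 4·3 + 5)/6 = 18/6 = 3; σ²_Task 6 = ((5−1)/6)² = 0.444

Forward pass:
ES_Task 1 = 0; EF_Task 1 = 4
ES_Task 2 = 0; EF_Task 2 = 4
ES_Task 3 = 0; EF_Task 3 = 4
ES_Task 4 = 0; EF_Task 4 = 9
ES_Task 5 = max(EF_Task 1=4, EF_Task 4=9) = 9; EF_Task 5 = 9+13 = 22
ES_Task 6 = max(EF_Task 1=4, EF_Task 2=4, EF_Task 3=4, EF_Task 5=22) = 22; EF_Task 6 = 22+3 = 25
Expected project duration μ = 25 days. Critical path: Task 4 → Task 5 → Task 6.

Variance along critical path = 1.000 + 1.000 + 0.444 = 2.444; σ = √2.444 = 1.563 days.
Z = (24 − 25) / 1.563 = -0.640
P(T ≤ 24) = Φ(-0.640) ≈ 0.261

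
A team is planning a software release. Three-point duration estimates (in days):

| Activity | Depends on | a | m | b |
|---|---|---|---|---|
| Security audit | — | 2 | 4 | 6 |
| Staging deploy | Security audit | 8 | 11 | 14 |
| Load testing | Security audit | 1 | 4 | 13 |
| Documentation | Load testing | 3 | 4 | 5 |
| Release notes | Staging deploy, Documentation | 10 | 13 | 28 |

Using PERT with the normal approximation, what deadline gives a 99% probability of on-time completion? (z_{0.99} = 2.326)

te_Security audit = (2 + 4·4 + 6)/6 = 24/6 = 4; σ²_Security audit = ((6−2)/6)² = 0.444
te_Staging deploy = (8 + 4·11 + 14)/6 = 66/6 = 11; σ²_Staging deploy = ((14−8)/6)² = 1.000
te_Load testing = (1 + 4·4 + 13)/6 = 30/6 = 5; σ²_Load testing = ((13−1)/6)² = 4.000
te_Documentation = (3 + 4·4 + 5)/6 = 24/6 = 4; σ²_Documentation = ((5−3)/6)² = 0.111
te_Release notes = (10 + 4·13 + 28)/6 = 90/6 = 15; σ²_Release notes = ((28−10)/6)² = 9.000

Forward pass:
ES_Security audit = 0; EF_Security audit = 4
ES_Staging deploy = 4; EF_Staging deploy = 4+11 = 15
ES_Load testing = 4; EF_Load testing = 4+5 = 9
ES_Documentation = 9; EF_Documentation = 9+4 = 13
ES_Release notes = max(EF_Staging deploy=15, EF_Documentation=13) = 15; EF_Release notes = 15+15 = 30
Expected project duration μ = 30 days. Critical path: Security audit → Staging deploy → Release notes.

Variance along critical path = 0.444 + 1.000 + 9.000 = 10.444; σ = 3.232 days.
D = μ + z·σ = 30 + 2.326·3.232 = 37.5 days

37.5 days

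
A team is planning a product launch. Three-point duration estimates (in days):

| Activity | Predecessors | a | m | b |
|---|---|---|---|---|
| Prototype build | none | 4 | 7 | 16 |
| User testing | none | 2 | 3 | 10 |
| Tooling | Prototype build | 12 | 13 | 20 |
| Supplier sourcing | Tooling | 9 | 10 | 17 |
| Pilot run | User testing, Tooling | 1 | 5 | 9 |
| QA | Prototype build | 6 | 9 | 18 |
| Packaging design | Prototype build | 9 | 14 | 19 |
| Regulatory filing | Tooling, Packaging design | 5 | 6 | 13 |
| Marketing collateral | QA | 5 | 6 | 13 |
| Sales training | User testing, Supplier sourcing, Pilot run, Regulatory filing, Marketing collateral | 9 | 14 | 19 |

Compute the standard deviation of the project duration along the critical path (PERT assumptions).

te_Prototype build = (4 + 4·7 + 16)/6 = 48/6 = 8; σ²_Prototype build = ((16−4)/6)² = 4.000
te_User testing = (2 + 4·3 + 10)/6 = 24/6 = 4; σ²_User testing = ((10−2)/6)² = 1.778
te_Tooling = (12 + 4·13 + 20)/6 = 84/6 = 14; σ²_Tooling = ((20−12)/6)² = 1.778
te_Supplier sourcing = (9 + 4·10 + 17)/6 = 66/6 = 11; σ²_Supplier sourcing = ((17−9)/6)² = 1.778
te_Pilot run = (1 + 4·5 + 9)/6 = 30/6 = 5; σ²_Pilot run = ((9−1)/6)² = 1.778
te_QA = (6 + 4·9 + 18)/6 = 60/6 = 10; σ²_QA = ((18−6)/6)² = 4.000
te_Packaging design = (9 + 4·14 + 19)/6 = 84/6 = 14; σ²_Packaging design = ((19−9)/6)² = 2.778
te_Regulatory filing = (5 + 4·6 + 13)/6 = 42/6 = 7; σ²_Regulatory filing = ((13−5)/6)² = 1.778
te_Marketing collateral = (5 + 4·6 + 13)/6 = 42/6 = 7; σ²_Marketing collateral = ((13−5)/6)² = 1.778
te_Sales training = (9 + 4·14 + 19)/6 = 84/6 = 14; σ²_Sales training = ((19−9)/6)² = 2.778

Forward pass:
ES_Prototype build = 0; EF_Prototype build = 8
ES_User testing = 0; EF_User testing = 4
ES_Tooling = 8; EF_Tooling = 8+14 = 22
ES_Supplier sourcing = 22; EF_Supplier sourcing = 22+11 = 33
ES_Pilot run = max(EF_User testing=4, EF_Tooling=22) = 22; EF_Pilot run = 22+5 = 27
ES_QA = 8; EF_QA = 8+10 = 18
ES_Packaging design = 8; EF_Packaging design = 8+14 = 22
ES_Regulatory filing = max(EF_Tooling=22, EF_Packaging design=22) = 22; EF_Regulatory filing = 22+7 = 29
ES_Marketing collateral = 18; EF_Marketing collateral = 18+7 = 25
ES_Sales training = max(EF_User testing=4, EF_Supplier sourcing=33, EF_Pilot run=27, EF_Regulatory filing=29, EF_Marketing collateral=25) = 33; EF_Sales training = 33+14 = 47
Expected project duration μ = 47 days. Critical path: Prototype build → Tooling → Supplier sourcing → Sales training.

Variance along critical path = 4.000 + 1.778 + 1.778 + 2.778 = 10.333
σ = √10.333 = 3.215 days

3.21 days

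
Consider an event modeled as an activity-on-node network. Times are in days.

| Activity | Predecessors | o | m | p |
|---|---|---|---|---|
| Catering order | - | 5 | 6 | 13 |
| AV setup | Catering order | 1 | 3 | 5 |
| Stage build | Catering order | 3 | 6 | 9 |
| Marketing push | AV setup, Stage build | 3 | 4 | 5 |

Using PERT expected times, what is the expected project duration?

te_Catering order = (5 + 4·6 + 13)/6 = 42/6 = 7
te_AV setup = (1 + 4·3 + 5)/6 = 18/6 = 3
te_Stage build = (3 + 4·6 + 9)/6 = 36/6 = 6
te_Marketing push = (3 + 4·4 + 5)/6 = 24/6 = 4

Forward pass:
ES_Catering order = 0; EF_Catering order = 7
ES_AV setup = 7; EF_AV setup = 7+3 = 10
ES_Stage build = 7; EF_Stage build = 7+6 = 13
ES_Marketing push = max(EF_AV setup=10, EF_Stage build=13) = 13; EF_Marketing push = 13+4 = 17
Expected project duration μ = 17 days. Critical path: Catering order → Stage build → Marketing push.

17 days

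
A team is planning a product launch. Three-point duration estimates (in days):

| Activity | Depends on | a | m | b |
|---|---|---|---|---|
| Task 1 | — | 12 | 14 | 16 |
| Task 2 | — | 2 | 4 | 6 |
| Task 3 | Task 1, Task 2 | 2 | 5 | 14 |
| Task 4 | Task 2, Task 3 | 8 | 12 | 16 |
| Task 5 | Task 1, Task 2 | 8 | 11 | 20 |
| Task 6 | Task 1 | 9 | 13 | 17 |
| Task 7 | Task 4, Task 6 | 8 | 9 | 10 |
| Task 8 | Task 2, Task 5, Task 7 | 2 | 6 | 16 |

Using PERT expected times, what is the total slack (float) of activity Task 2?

10 days

te_Task 1 = (12 + 4·14 + 16)/6 = 84/6 = 14
te_Task 2 = (2 + 4·4 + 6)/6 = 24/6 = 4
te_Task 3 = (2 + 4·5 + 14)/6 = 36/6 = 6
te_Task 4 = (8 + 4·12 + 16)/6 = 72/6 = 12
te_Task 5 = (8 + 4·11 + 20)/6 = 72/6 = 12
te_Task 6 = (9 + 4·13 + 17)/6 = 78/6 = 13
te_Task 7 = (8 + 4·9 + 10)/6 = 54/6 = 9
te_Task 8 = (2 + 4·6 + 16)/6 = 42/6 = 7

Forward pass:
ES_Task 1 = 0; EF_Task 1 = 14
ES_Task 2 = 0; EF_Task 2 = 4
ES_Task 3 = max(EF_Task 1=14, EF_Task 2=4) = 14; EF_Task 3 = 14+6 = 20
ES_Task 4 = max(EF_Task 2=4, EF_Task 3=20) = 20; EF_Task 4 = 20+12 = 32
ES_Task 5 = max(EF_Task 1=14, EF_Task 2=4) = 14; EF_Task 5 = 14+12 = 26
ES_Task 6 = 14; EF_Task 6 = 14+13 = 27
ES_Task 7 = max(EF_Task 4=32, EF_Task 6=27) = 32; EF_Task 7 = 32+9 = 41
ES_Task 8 = max(EF_Task 2=4, EF_Task 5=26, EF_Task 7=41) = 41; EF_Task 8 = 41+7 = 48
Expected project duration μ = 48 days. Critical path: Task 1 → Task 3 → Task 4 → Task 7 → Task 8.

Backward pass:
LF_Task 8 = 48; LS_Task 8 = 48−7 = 41
LF_Task 7 = LS_Task 8 = 41; LS_Task 7 = 41−9 = 32
LF_Task 6 = LS_Task 7 = 32; LS_Task 6 = 32−13 = 19
LF_Task 5 = LS_Task 8 = 41; LS_Task 5 = 41−12 = 29
LF_Task 4 = LS_Task 7 = 32; LS_Task 4 = 32−12 = 20
LF_Task 3 = LS_Task 4 = 20; LS_Task 3 = 20−6 = 14
LF_Task 2 = min(LS_Task 3=14, LS_Task 4=20, LS_Task 5=29, LS_Task 8=41) = 14; LS_Task 2 = 14−4 = 10
LF_Task 1 = min(LS_Task 3=14, LS_Task 5=29, LS_Task 6=19) = 14; LS_Task 1 = 14−14 = 0
Slack_Task 2 = LS_Task 2 − ES_Task 2 = 10 − 0 = 10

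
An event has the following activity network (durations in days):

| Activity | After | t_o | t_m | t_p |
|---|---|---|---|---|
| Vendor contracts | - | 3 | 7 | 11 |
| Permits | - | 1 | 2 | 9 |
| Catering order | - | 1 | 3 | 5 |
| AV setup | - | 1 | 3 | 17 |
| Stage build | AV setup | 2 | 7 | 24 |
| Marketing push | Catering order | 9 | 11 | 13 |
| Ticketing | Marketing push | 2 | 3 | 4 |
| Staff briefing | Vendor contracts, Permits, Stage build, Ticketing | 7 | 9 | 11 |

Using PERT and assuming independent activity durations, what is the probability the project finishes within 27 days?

te_Vendor contracts = (3 + 4·7 + 11)/6 = 42/6 = 7; σ²_Vendor contracts = ((11−3)/6)² = 1.778
te_Permits = (1 + 4·2 + 9)/6 = 18/6 = 3; σ²_Permits = ((9−1)/6)² = 1.778
te_Catering order = (1 + 4·3 + 5)/6 = 18/6 = 3; σ²_Catering order = ((5−1)/6)² = 0.444
te_AV setup = (1 + 4·3 + 17)/6 = 30/6 = 5; σ²_AV setup = ((17−1)/6)² = 7.111
te_Stage build = (2 + 4·7 + 24)/6 = 54/6 = 9; σ²_Stage build = ((24−2)/6)² = 13.444
te_Marketing push = (9 + 4·11 + 13)/6 = 66/6 = 11; σ²_Marketing push = ((13−9)/6)² = 0.444
te_Ticketing = (2 + 4·3 + 4)/6 = 18/6 = 3; σ²_Ticketing = ((4−2)/6)² = 0.111
te_Staff briefing = (7 + 4·9 + 11)/6 = 54/6 = 9; σ²_Staff briefing = ((11−7)/6)² = 0.444

Forward pass:
ES_Vendor contracts = 0; EF_Vendor contracts = 7
ES_Permits = 0; EF_Permits = 3
ES_Catering order = 0; EF_Catering order = 3
ES_AV setup = 0; EF_AV setup = 5
ES_Stage build = 5; EF_Stage build = 5+9 = 14
ES_Marketing push = 3; EF_Marketing push = 3+11 = 14
ES_Ticketing = 14; EF_Ticketing = 14+3 = 17
ES_Staff briefing = max(EF_Vendor contracts=7, EF_Permits=3, EF_Stage build=14, EF_Ticketing=17) = 17; EF_Staff briefing = 17+9 = 26
Expected project duration μ = 26 days. Critical path: Catering order → Marketing push → Ticketing → Staff briefing.

Variance along critical path = 0.444 + 0.444 + 0.111 + 0.444 = 1.444; σ = √1.444 = 1.202 days.
Z = (27 − 26) / 1.202 = 0.832
P(T ≤ 27) = Φ(0.832) ≈ 0.797

0.797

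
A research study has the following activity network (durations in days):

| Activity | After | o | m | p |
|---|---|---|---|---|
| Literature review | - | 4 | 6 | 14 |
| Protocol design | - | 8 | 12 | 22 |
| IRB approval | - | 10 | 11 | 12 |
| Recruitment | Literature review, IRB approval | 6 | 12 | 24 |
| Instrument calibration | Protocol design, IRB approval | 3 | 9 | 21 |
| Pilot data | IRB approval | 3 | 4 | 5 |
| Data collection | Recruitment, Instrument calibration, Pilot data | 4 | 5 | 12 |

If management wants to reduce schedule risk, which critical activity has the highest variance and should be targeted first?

Recruitment

te_Literature review = (4 + 4·6 + 14)/6 = 42/6 = 7; σ²_Literature review = ((14−4)/6)² = 2.778
te_Protocol design = (8 + 4·12 + 22)/6 = 78/6 = 13; σ²_Protocol design = ((22−8)/6)² = 5.444
te_IRB approval = (10 + 4·11 + 12)/6 = 66/6 = 11; σ²_IRB approval = ((12−10)/6)² = 0.111
te_Recruitment = (6 + 4·12 + 24)/6 = 78/6 = 13; σ²_Recruitment = ((24−6)/6)² = 9.000
te_Instrument calibration = (3 + 4·9 + 21)/6 = 60/6 = 10; σ²_Instrument calibration = ((21−3)/6)² = 9.000
te_Pilot data = (3 + 4·4 + 5)/6 = 24/6 = 4; σ²_Pilot data = ((5−3)/6)² = 0.111
te_Data collection = (4 + 4·5 + 12)/6 = 36/6 = 6; σ²_Data collection = ((12−4)/6)² = 1.778

Forward pass:
ES_Literature review = 0; EF_Literature review = 7
ES_Protocol design = 0; EF_Protocol design = 13
ES_IRB approval = 0; EF_IRB approval = 11
ES_Recruitment = max(EF_Literature review=7, EF_IRB approval=11) = 11; EF_Recruitment = 11+13 = 24
ES_Instrument calibration = max(EF_Protocol design=13, EF_IRB approval=11) = 13; EF_Instrument calibration = 13+10 = 23
ES_Pilot data = 11; EF_Pilot data = 11+4 = 15
ES_Data collection = max(EF_Recruitment=24, EF_Instrument calibration=23, EF_Pilot data=15) = 24; EF_Data collection = 24+6 = 30
Expected project duration μ = 30 days. Critical path: IRB approval → Recruitment → Data collection.

Variances on critical path: σ²_IRB approval=0.111, σ²_Recruitment=9.000, σ²_Data collection=1.778.
Largest is σ²_Recruitment = 9.000.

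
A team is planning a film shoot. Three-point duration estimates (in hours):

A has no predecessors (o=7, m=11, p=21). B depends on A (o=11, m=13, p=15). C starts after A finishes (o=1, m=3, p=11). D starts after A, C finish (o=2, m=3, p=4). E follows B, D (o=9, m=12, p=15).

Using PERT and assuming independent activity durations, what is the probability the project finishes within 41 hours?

0.936

te_A = (7 + 4·11 + 21)/6 = 72/6 = 12; σ²_A = ((21−7)/6)² = 5.444
te_B = (11 + 4·13 + 15)/6 = 78/6 = 13; σ²_B = ((15−11)/6)² = 0.444
te_C = (1 + 4·3 + 11)/6 = 24/6 = 4; σ²_C = ((11−1)/6)² = 2.778
te_D = (2 + 4·3 + 4)/6 = 18/6 = 3; σ²_D = ((4−2)/6)² = 0.111
te_E = (9 + 4·12 + 15)/6 = 72/6 = 12; σ²_E = ((15−9)/6)² = 1.000

Forward pass:
ES_A = 0; EF_A = 12
ES_B = 12; EF_B = 12+13 = 25
ES_C = 12; EF_C = 12+4 = 16
ES_D = max(EF_A=12, EF_C=16) = 16; EF_D = 16+3 = 19
ES_E = max(EF_B=25, EF_D=19) = 25; EF_E = 25+12 = 37
Expected project duration μ = 37 hours. Critical path: A → B → E.

Variance along critical path = 5.444 + 0.444 + 1.000 = 6.889; σ = √6.889 = 2.625 hours.
Z = (41 − 37) / 2.625 = 1.524
P(T ≤ 41) = Φ(1.524) ≈ 0.936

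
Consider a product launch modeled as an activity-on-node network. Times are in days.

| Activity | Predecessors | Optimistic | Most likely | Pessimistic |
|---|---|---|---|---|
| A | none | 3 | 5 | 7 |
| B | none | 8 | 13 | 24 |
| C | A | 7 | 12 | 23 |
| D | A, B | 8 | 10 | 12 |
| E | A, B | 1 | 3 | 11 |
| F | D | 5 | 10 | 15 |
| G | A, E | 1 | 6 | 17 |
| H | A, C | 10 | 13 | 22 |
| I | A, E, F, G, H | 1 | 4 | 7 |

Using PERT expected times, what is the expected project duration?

te_A = (3 + 4·5 + 7)/6 = 30/6 = 5
te_B = (8 + 4·13 + 24)/6 = 84/6 = 14
te_C = (7 + 4·12 + 23)/6 = 78/6 = 13
te_D = (8 + 4·10 + 12)/6 = 60/6 = 10
te_E = (1 + 4·3 + 11)/6 = 24/6 = 4
te_F = (5 + 4·10 + 15)/6 = 60/6 = 10
te_G = (1 + 4·6 + 17)/6 = 42/6 = 7
te_H = (10 + 4·13 + 22)/6 = 84/6 = 14
te_I = (1 + 4·4 + 7)/6 = 24/6 = 4

Forward pass:
ES_A = 0; EF_A = 5
ES_B = 0; EF_B = 14
ES_C = 5; EF_C = 5+13 = 18
ES_D = max(EF_A=5, EF_B=14) = 14; EF_D = 14+10 = 24
ES_E = max(EF_A=5, EF_B=14) = 14; EF_E = 14+4 = 18
ES_F = 24; EF_F = 24+10 = 34
ES_G = max(EF_A=5, EF_E=18) = 18; EF_G = 18+7 = 25
ES_H = max(EF_A=5, EF_C=18) = 18; EF_H = 18+14 = 32
ES_I = max(EF_A=5, EF_E=18, EF_F=34, EF_G=25, EF_H=32) = 34; EF_I = 34+4 = 38
Expected project duration μ = 38 days. Critical path: B → D → F → I.

38 days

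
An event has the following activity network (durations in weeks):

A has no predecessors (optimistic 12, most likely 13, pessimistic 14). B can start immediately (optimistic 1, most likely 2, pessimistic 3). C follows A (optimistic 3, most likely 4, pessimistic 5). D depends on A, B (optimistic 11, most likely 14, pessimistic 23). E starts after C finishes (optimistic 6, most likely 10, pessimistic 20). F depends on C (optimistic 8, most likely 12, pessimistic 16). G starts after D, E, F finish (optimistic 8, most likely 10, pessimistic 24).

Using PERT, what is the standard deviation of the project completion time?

te_A = (12 + 4·13 + 14)/6 = 78/6 = 13; σ²_A = ((14−12)/6)² = 0.111
te_B = (1 + 4·2 + 3)/6 = 12/6 = 2; σ²_B = ((3−1)/6)² = 0.111
te_C = (3 + 4·4 + 5)/6 = 24/6 = 4; σ²_C = ((5−3)/6)² = 0.111
te_D = (11 + 4·14 + 23)/6 = 90/6 = 15; σ²_D = ((23−11)/6)² = 4.000
te_E = (6 + 4·10 + 20)/6 = 66/6 = 11; σ²_E = ((20−6)/6)² = 5.444
te_F = (8 + 4·12 + 16)/6 = 72/6 = 12; σ²_F = ((16−8)/6)² = 1.778
te_G = (8 + 4·10 + 24)/6 = 72/6 = 12; σ²_G = ((24−8)/6)² = 7.111

Forward pass:
ES_A = 0; EF_A = 13
ES_B = 0; EF_B = 2
ES_C = 13; EF_C = 13+4 = 17
ES_D = max(EF_A=13, EF_B=2) = 13; EF_D = 13+15 = 28
ES_E = 17; EF_E = 17+11 = 28
ES_F = 17; EF_F = 17+12 = 29
ES_G = max(EF_D=28, EF_E=28, EF_F=29) = 29; EF_G = 29+12 = 41
Expected project duration μ = 41 weeks. Critical path: A → C → F → G.

Variance along critical path = 0.111 + 0.111 + 1.778 + 7.111 = 9.111
σ = √9.111 = 3.018 weeks

3.02 weeks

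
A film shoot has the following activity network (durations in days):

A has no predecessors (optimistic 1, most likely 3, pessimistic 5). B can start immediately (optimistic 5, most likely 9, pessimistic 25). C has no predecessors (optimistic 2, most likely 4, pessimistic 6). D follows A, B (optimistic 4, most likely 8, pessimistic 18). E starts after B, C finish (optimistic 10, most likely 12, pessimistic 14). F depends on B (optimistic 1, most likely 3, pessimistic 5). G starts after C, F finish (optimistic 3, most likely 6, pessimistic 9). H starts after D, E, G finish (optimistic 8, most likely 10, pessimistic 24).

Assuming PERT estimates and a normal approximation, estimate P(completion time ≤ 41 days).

te_A = (1 + 4·3 + 5)/6 = 18/6 = 3; σ²_A = ((5−1)/6)² = 0.444
te_B = (5 + 4·9 + 25)/6 = 66/6 = 11; σ²_B = ((25−5)/6)² = 11.111
te_C = (2 + 4·4 + 6)/6 = 24/6 = 4; σ²_C = ((6−2)/6)² = 0.444
te_D = (4 + 4·8 + 18)/6 = 54/6 = 9; σ²_D = ((18−4)/6)² = 5.444
te_E = (10 + 4·12 + 14)/6 = 72/6 = 12; σ²_E = ((14−10)/6)² = 0.444
te_F = (1 + 4·3 + 5)/6 = 18/6 = 3; σ²_F = ((5−1)/6)² = 0.444
te_G = (3 + 4·6 + 9)/6 = 36/6 = 6; σ²_G = ((9−3)/6)² = 1.000
te_H = (8 + 4·10 + 24)/6 = 72/6 = 12; σ²_H = ((24−8)/6)² = 7.111

Forward pass:
ES_A = 0; EF_A = 3
ES_B = 0; EF_B = 11
ES_C = 0; EF_C = 4
ES_D = max(EF_A=3, EF_B=11) = 11; EF_D = 11+9 = 20
ES_E = max(EF_B=11, EF_C=4) = 11; EF_E = 11+12 = 23
ES_F = 11; EF_F = 11+3 = 14
ES_G = max(EF_C=4, EF_F=14) = 14; EF_G = 14+6 = 20
ES_H = max(EF_D=20, EF_E=23, EF_G=20) = 23; EF_H = 23+12 = 35
Expected project duration μ = 35 days. Critical path: B → E → H.

Variance along critical path = 11.111 + 0.444 + 7.111 = 18.667; σ = √18.667 = 4.320 days.
Z = (41 − 35) / 4.320 = 1.389
P(T ≤ 41) = Φ(1.389) ≈ 0.918

0.918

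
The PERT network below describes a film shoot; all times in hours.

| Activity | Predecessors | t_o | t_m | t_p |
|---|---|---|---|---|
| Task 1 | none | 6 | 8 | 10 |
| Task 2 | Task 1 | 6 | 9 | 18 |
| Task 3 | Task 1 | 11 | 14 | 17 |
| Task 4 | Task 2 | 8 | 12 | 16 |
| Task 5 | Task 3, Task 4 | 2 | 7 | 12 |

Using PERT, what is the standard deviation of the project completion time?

3.00 hours

te_Task 1 = (6 + 4·8 + 10)/6 = 48/6 = 8; σ²_Task 1 = ((10−6)/6)² = 0.444
te_Task 2 = (6 + 4·9 + 18)/6 = 60/6 = 10; σ²_Task 2 = ((18−6)/6)² = 4.000
te_Task 3 = (11 + 4·14 + 17)/6 = 84/6 = 14; σ²_Task 3 = ((17−11)/6)² = 1.000
te_Task 4 = (8 + 4·12 + 16)/6 = 72/6 = 12; σ²_Task 4 = ((16−8)/6)² = 1.778
te_Task 5 = (2 + 4·7 + 12)/6 = 42/6 = 7; σ²_Task 5 = ((12−2)/6)² = 2.778

Forward pass:
ES_Task 1 = 0; EF_Task 1 = 8
ES_Task 2 = 8; EF_Task 2 = 8+10 = 18
ES_Task 3 = 8; EF_Task 3 = 8+14 = 22
ES_Task 4 = 18; EF_Task 4 = 18+12 = 30
ES_Task 5 = max(EF_Task 3=22, EF_Task 4=30) = 30; EF_Task 5 = 30+7 = 37
Expected project duration μ = 37 hours. Critical path: Task 1 → Task 2 → Task 4 → Task 5.

Variance along critical path = 0.444 + 4.000 + 1.778 + 2.778 = 9.000
σ = √9.000 = 3.000 hours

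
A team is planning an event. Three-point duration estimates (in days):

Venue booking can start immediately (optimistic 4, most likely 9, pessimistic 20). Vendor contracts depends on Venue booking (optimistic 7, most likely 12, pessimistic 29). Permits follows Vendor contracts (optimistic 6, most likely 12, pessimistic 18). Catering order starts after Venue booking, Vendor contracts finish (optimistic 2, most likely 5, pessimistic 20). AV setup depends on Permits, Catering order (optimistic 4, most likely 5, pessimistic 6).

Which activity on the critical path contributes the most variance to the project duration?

Vendor contracts

te_Venue booking = (4 + 4·9 + 20)/6 = 60/6 = 10; σ²_Venue booking = ((20−4)/6)² = 7.111
te_Vendor contracts = (7 + 4·12 + 29)/6 = 84/6 = 14; σ²_Vendor contracts = ((29−7)/6)² = 13.444
te_Permits = (6 + 4·12 + 18)/6 = 72/6 = 12; σ²_Permits = ((18−6)/6)² = 4.000
te_Catering order = (2 + 4·5 + 20)/6 = 42/6 = 7; σ²_Catering order = ((20−2)/6)² = 9.000
te_AV setup = (4 + 4·5 + 6)/6 = 30/6 = 5; σ²_AV setup = ((6−4)/6)² = 0.111

Forward pass:
ES_Venue booking = 0; EF_Venue booking = 10
ES_Vendor contracts = 10; EF_Vendor contracts = 10+14 = 24
ES_Permits = 24; EF_Permits = 24+12 = 36
ES_Catering order = max(EF_Venue booking=10, EF_Vendor contracts=24) = 24; EF_Catering order = 24+7 = 31
ES_AV setup = max(EF_Permits=36, EF_Catering order=31) = 36; EF_AV setup = 36+5 = 41
Expected project duration μ = 41 days. Critical path: Venue booking → Vendor contracts → Permits → AV setup.

Variances on critical path: σ²_Venue booking=7.111, σ²_Vendor contracts=13.444, σ²_Permits=4.000, σ²_AV setup=0.111.
Largest is σ²_Vendor contracts = 13.444.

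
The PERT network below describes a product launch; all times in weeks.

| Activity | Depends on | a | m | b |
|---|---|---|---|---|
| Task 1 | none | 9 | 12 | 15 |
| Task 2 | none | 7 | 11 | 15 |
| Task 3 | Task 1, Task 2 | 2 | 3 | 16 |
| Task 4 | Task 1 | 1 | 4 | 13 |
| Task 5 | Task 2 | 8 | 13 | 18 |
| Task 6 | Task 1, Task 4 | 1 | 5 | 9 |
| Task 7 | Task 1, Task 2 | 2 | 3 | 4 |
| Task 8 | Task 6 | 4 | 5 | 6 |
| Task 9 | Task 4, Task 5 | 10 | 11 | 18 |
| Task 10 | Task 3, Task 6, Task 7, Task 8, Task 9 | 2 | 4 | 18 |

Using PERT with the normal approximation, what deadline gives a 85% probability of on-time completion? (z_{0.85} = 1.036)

te_Task 1 = (9 + 4·12 + 15)/6 = 72/6 = 12; σ²_Task 1 = ((15−9)/6)² = 1.000
te_Task 2 = (7 + 4·11 + 15)/6 = 66/6 = 11; σ²_Task 2 = ((15−7)/6)² = 1.778
te_Task 3 = (2 + 4·3 + 16)/6 = 30/6 = 5; σ²_Task 3 = ((16−2)/6)² = 5.444
te_Task 4 = (1 + 4·4 + 13)/6 = 30/6 = 5; σ²_Task 4 = ((13−1)/6)² = 4.000
te_Task 5 = (8 + 4·13 + 18)/6 = 78/6 = 13; σ²_Task 5 = ((18−8)/6)² = 2.778
te_Task 6 = (1 + 4·5 + 9)/6 = 30/6 = 5; σ²_Task 6 = ((9−1)/6)² = 1.778
te_Task 7 = (2 + 4·3 + 4)/6 = 18/6 = 3; σ²_Task 7 = ((4−2)/6)² = 0.111
te_Task 8 = (4 + 4·5 + 6)/6 = 30/6 = 5; σ²_Task 8 = ((6−4)/6)² = 0.111
te_Task 9 = (10 + 4·11 + 18)/6 = 72/6 = 12; σ²_Task 9 = ((18−10)/6)² = 1.778
te_Task 10 = (2 + 4·4 + 18)/6 = 36/6 = 6; σ²_Task 10 = ((18−2)/6)² = 7.111

Forward pass:
ES_Task 1 = 0; EF_Task 1 = 12
ES_Task 2 = 0; EF_Task 2 = 11
ES_Task 3 = max(EF_Task 1=12, EF_Task 2=11) = 12; EF_Task 3 = 12+5 = 17
ES_Task 4 = 12; EF_Task 4 = 12+5 = 17
ES_Task 5 = 11; EF_Task 5 = 11+13 = 24
ES_Task 6 = max(EF_Task 1=12, EF_Task 4=17) = 17; EF_Task 6 = 17+5 = 22
ES_Task 7 = max(EF_Task 1=12, EF_Task 2=11) = 12; EF_Task 7 = 12+3 = 15
ES_Task 8 = 22; EF_Task 8 = 22+5 = 27
ES_Task 9 = max(EF_Task 4=17, EF_Task 5=24) = 24; EF_Task 9 = 24+12 = 36
ES_Task 10 = max(EF_Task 3=17, EF_Task 6=22, EF_Task 7=15, EF_Task 8=27, EF_Task 9=36) = 36; EF_Task 10 = 36+6 = 42
Expected project duration μ = 42 weeks. Critical path: Task 2 → Task 5 → Task 9 → Task 10.

Variance along critical path = 1.778 + 2.778 + 1.778 + 7.111 = 13.444; σ = 3.667 weeks.
D = μ + z·σ = 42 + 1.036·3.667 = 45.8 weeks

45.8 weeks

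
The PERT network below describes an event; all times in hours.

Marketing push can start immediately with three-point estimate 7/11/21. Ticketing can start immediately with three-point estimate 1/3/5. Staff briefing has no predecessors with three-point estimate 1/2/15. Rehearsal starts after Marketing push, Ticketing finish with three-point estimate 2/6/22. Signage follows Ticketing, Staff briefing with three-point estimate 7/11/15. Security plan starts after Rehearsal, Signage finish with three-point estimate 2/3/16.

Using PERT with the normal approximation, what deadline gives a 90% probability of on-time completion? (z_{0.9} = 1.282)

te_Marketing push = (7 + 4·11 + 21)/6 = 72/6 = 12; σ²_Marketing push = ((21−7)/6)² = 5.444
te_Ticketing = (1 + 4·3 + 5)/6 = 18/6 = 3; σ²_Ticketing = ((5−1)/6)² = 0.444
te_Staff briefing = (1 + 4·2 + 15)/6 = 24/6 = 4; σ²_Staff briefing = ((15−1)/6)² = 5.444
te_Rehearsal = (2 + 4·6 + 22)/6 = 48/6 = 8; σ²_Rehearsal = ((22−2)/6)² = 11.111
te_Signage = (7 + 4·11 + 15)/6 = 66/6 = 11; σ²_Signage = ((15−7)/6)² = 1.778
te_Security plan = (2 + 4·3 + 16)/6 = 30/6 = 5; σ²_Security plan = ((16−2)/6)² = 5.444

Forward pass:
ES_Marketing push = 0; EF_Marketing push = 12
ES_Ticketing = 0; EF_Ticketing = 3
ES_Staff briefing = 0; EF_Staff briefing = 4
ES_Rehearsal = max(EF_Marketing push=12, EF_Ticketing=3) = 12; EF_Rehearsal = 12+8 = 20
ES_Signage = max(EF_Ticketing=3, EF_Staff briefing=4) = 4; EF_Signage = 4+11 = 15
ES_Security plan = max(EF_Rehearsal=20, EF_Signage=15) = 20; EF_Security plan = 20+5 = 25
Expected project duration μ = 25 hours. Critical path: Marketing push → Rehearsal → Security plan.

Variance along critical path = 5.444 + 11.111 + 5.444 = 22.000; σ = 4.690 hours.
D = μ + z·σ = 25 + 1.282·4.690 = 31.0 hours

31.0 hours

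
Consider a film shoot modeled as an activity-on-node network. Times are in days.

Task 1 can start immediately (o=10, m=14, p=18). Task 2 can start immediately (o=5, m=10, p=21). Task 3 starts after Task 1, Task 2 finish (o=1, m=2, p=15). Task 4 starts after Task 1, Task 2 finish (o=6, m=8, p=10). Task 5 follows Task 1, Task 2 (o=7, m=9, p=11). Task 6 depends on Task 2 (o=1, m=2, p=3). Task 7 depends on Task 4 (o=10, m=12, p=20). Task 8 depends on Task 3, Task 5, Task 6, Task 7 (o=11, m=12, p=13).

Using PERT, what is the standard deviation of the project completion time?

te_Task 1 = (10 + 4·14 + 18)/6 = 84/6 = 14; σ²_Task 1 = ((18−10)/6)² = 1.778
te_Task 2 = (5 + 4·10 + 21)/6 = 66/6 = 11; σ²_Task 2 = ((21−5)/6)² = 7.111
te_Task 3 = (1 + 4·2 + 15)/6 = 24/6 = 4; σ²_Task 3 = ((15−1)/6)² = 5.444
te_Task 4 = (6 + 4·8 + 10)/6 = 48/6 = 8; σ²_Task 4 = ((10−6)/6)² = 0.444
te_Task 5 = (7 + 4·9 + 11)/6 = 54/6 = 9; σ²_Task 5 = ((11−7)/6)² = 0.444
te_Task 6 = (1 + 4·2 + 3)/6 = 12/6 = 2; σ²_Task 6 = ((3−1)/6)² = 0.111
te_Task 7 = (10 + 4·12 + 20)/6 = 78/6 = 13; σ²_Task 7 = ((20−10)/6)² = 2.778
te_Task 8 = (11 + 4·12 + 13)/6 = 72/6 = 12; σ²_Task 8 = ((13−11)/6)² = 0.111

Forward pass:
ES_Task 1 = 0; EF_Task 1 = 14
ES_Task 2 = 0; EF_Task 2 = 11
ES_Task 3 = max(EF_Task 1=14, EF_Task 2=11) = 14; EF_Task 3 = 14+4 = 18
ES_Task 4 = max(EF_Task 1=14, EF_Task 2=11) = 14; EF_Task 4 = 14+8 = 22
ES_Task 5 = max(EF_Task 1=14, EF_Task 2=11) = 14; EF_Task 5 = 14+9 = 23
ES_Task 6 = 11; EF_Task 6 = 11+2 = 13
ES_Task 7 = 22; EF_Task 7 = 22+13 = 35
ES_Task 8 = max(EF_Task 3=18, EF_Task 5=23, EF_Task 6=13, EF_Task 7=35) = 35; EF_Task 8 = 35+12 = 47
Expected project duration μ = 47 days. Critical path: Task 1 → Task 4 → Task 7 → Task 8.

Variance along critical path = 1.778 + 0.444 + 2.778 + 0.111 = 5.111
σ = √5.111 = 2.261 days

2.26 days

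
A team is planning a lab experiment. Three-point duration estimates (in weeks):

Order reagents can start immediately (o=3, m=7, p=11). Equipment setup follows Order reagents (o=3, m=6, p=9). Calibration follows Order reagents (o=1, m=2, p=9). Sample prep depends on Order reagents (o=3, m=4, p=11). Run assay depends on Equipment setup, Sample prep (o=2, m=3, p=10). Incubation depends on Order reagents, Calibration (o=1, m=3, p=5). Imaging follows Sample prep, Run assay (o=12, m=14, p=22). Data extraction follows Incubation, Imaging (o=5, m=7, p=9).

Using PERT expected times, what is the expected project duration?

39 weeks

te_Order reagents = (3 + 4·7 + 11)/6 = 42/6 = 7
te_Equipment setup = (3 + 4·6 + 9)/6 = 36/6 = 6
te_Calibration = (1 + 4·2 + 9)/6 = 18/6 = 3
te_Sample prep = (3 + 4·4 + 11)/6 = 30/6 = 5
te_Run assay = (2 + 4·3 + 10)/6 = 24/6 = 4
te_Incubation = (1 + 4·3 + 5)/6 = 18/6 = 3
te_Imaging = (12 + 4·14 + 22)/6 = 90/6 = 15
te_Data extraction = (5 + 4·7 + 9)/6 = 42/6 = 7

Forward pass:
ES_Order reagents = 0; EF_Order reagents = 7
ES_Equipment setup = 7; EF_Equipment setup = 7+6 = 13
ES_Calibration = 7; EF_Calibration = 7+3 = 10
ES_Sample prep = 7; EF_Sample prep = 7+5 = 12
ES_Run assay = max(EF_Equipment setup=13, EF_Sample prep=12) = 13; EF_Run assay = 13+4 = 17
ES_Incubation = max(EF_Order reagents=7, EF_Calibration=10) = 10; EF_Incubation = 10+3 = 13
ES_Imaging = max(EF_Sample prep=12, EF_Run assay=17) = 17; EF_Imaging = 17+15 = 32
ES_Data extraction = max(EF_Incubation=13, EF_Imaging=32) = 32; EF_Data extraction = 32+7 = 39
Expected project duration μ = 39 weeks. Critical path: Order reagents → Equipment setup → Run assay → Imaging → Data extraction.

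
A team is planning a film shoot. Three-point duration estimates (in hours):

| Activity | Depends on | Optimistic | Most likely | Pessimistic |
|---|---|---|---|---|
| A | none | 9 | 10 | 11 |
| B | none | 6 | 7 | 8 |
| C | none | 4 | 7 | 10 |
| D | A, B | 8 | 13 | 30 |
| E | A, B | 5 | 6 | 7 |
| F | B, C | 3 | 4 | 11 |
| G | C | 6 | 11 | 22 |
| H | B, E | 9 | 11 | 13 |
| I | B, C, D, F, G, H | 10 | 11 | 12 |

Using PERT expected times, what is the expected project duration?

te_A = (9 + 4·10 + 11)/6 = 60/6 = 10
te_B = (6 + 4·7 + 8)/6 = 42/6 = 7
te_C = (4 + 4·7 + 10)/6 = 42/6 = 7
te_D = (8 + 4·13 + 30)/6 = 90/6 = 15
te_E = (5 + 4·6 + 7)/6 = 36/6 = 6
te_F = (3 + 4·4 + 11)/6 = 30/6 = 5
te_G = (6 + 4·11 + 22)/6 = 72/6 = 12
te_H = (9 + 4·11 + 13)/6 = 66/6 = 11
te_I = (10 + 4·11 + 12)/6 = 66/6 = 11

Forward pass:
ES_A = 0; EF_A = 10
ES_B = 0; EF_B = 7
ES_C = 0; EF_C = 7
ES_D = max(EF_A=10, EF_B=7) = 10; EF_D = 10+15 = 25
ES_E = max(EF_A=10, EF_B=7) = 10; EF_E = 10+6 = 16
ES_F = max(EF_B=7, EF_C=7) = 7; EF_F = 7+5 = 12
ES_G = 7; EF_G = 7+12 = 19
ES_H = max(EF_B=7, EF_E=16) = 16; EF_H = 16+11 = 27
ES_I = max(EF_B=7, EF_C=7, EF_D=25, EF_F=12, EF_G=19, EF_H=27) = 27; EF_I = 27+11 = 38
Expected project duration μ = 38 hours. Critical path: A → E → H → I.

38 hours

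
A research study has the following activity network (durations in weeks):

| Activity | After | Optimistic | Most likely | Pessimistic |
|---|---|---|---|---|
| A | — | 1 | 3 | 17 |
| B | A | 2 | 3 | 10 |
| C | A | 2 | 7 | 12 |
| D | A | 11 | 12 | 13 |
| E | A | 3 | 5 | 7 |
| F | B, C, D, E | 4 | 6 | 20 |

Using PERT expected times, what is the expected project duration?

25 weeks

te_A = (1 + 4·3 + 17)/6 = 30/6 = 5
te_B = (2 + 4·3 + 10)/6 = 24/6 = 4
te_C = (2 + 4·7 + 12)/6 = 42/6 = 7
te_D = (11 + 4·12 + 13)/6 = 72/6 = 12
te_E = (3 + 4·5 + 7)/6 = 30/6 = 5
te_F = (4 + 4·6 + 20)/6 = 48/6 = 8

Forward pass:
ES_A = 0; EF_A = 5
ES_B = 5; EF_B = 5+4 = 9
ES_C = 5; EF_C = 5+7 = 12
ES_D = 5; EF_D = 5+12 = 17
ES_E = 5; EF_E = 5+5 = 10
ES_F = max(EF_B=9, EF_C=12, EF_D=17, EF_E=10) = 17; EF_F = 17+8 = 25
Expected project duration μ = 25 weeks. Critical path: A → D → F.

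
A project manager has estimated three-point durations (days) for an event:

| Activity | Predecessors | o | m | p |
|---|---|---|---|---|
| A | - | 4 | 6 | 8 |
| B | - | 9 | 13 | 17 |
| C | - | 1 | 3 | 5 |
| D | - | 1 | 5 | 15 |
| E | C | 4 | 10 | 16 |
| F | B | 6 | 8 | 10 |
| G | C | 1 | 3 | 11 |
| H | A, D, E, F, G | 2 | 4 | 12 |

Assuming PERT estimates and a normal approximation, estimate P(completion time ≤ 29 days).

0.910

te_A = (4 + 4·6 + 8)/6 = 36/6 = 6; σ²_A = ((8−4)/6)² = 0.444
te_B = (9 + 4·13 + 17)/6 = 78/6 = 13; σ²_B = ((17−9)/6)² = 1.778
te_C = (1 + 4·3 + 5)/6 = 18/6 = 3; σ²_C = ((5−1)/6)² = 0.444
te_D = (1 + 4·5 + 15)/6 = 36/6 = 6; σ²_D = ((15−1)/6)² = 5.444
te_E = (4 + 4·10 + 16)/6 = 60/6 = 10; σ²_E = ((16−4)/6)² = 4.000
te_F = (6 + 4·8 + 10)/6 = 48/6 = 8; σ²_F = ((10−6)/6)² = 0.444
te_G = (1 + 4·3 + 11)/6 = 24/6 = 4; σ²_G = ((11−1)/6)² = 2.778
te_H = (2 + 4·4 + 12)/6 = 30/6 = 5; σ²_H = ((12−2)/6)² = 2.778

Forward pass:
ES_A = 0; EF_A = 6
ES_B = 0; EF_B = 13
ES_C = 0; EF_C = 3
ES_D = 0; EF_D = 6
ES_E = 3; EF_E = 3+10 = 13
ES_F = 13; EF_F = 13+8 = 21
ES_G = 3; EF_G = 3+4 = 7
ES_H = max(EF_A=6, EF_D=6, EF_E=13, EF_F=21, EF_G=7) = 21; EF_H = 21+5 = 26
Expected project duration μ = 26 days. Critical path: B → F → H.

Variance along critical path = 1.778 + 0.444 + 2.778 = 5.000; σ = √5.000 = 2.236 days.
Z = (29 − 26) / 2.236 = 1.342
P(T ≤ 29) = Φ(1.342) ≈ 0.910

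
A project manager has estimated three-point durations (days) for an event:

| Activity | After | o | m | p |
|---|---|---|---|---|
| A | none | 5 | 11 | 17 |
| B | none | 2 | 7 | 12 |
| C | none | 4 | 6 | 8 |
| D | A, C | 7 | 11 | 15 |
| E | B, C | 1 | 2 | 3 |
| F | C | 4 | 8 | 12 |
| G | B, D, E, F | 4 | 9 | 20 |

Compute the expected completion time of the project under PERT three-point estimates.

32 days

te_A = (5 + 4·11 + 17)/6 = 66/6 = 11
te_B = (2 + 4·7 + 12)/6 = 42/6 = 7
te_C = (4 + 4·6 + 8)/6 = 36/6 = 6
te_D = (7 + 4·11 + 15)/6 = 66/6 = 11
te_E = (1 + 4·2 + 3)/6 = 12/6 = 2
te_F = (4 + 4·8 + 12)/6 = 48/6 = 8
te_G = (4 + 4·9 + 20)/6 = 60/6 = 10

Forward pass:
ES_A = 0; EF_A = 11
ES_B = 0; EF_B = 7
ES_C = 0; EF_C = 6
ES_D = max(EF_A=11, EF_C=6) = 11; EF_D = 11+11 = 22
ES_E = max(EF_B=7, EF_C=6) = 7; EF_E = 7+2 = 9
ES_F = 6; EF_F = 6+8 = 14
ES_G = max(EF_B=7, EF_D=22, EF_E=9, EF_F=14) = 22; EF_G = 22+10 = 32
Expected project duration μ = 32 days. Critical path: A → D → G.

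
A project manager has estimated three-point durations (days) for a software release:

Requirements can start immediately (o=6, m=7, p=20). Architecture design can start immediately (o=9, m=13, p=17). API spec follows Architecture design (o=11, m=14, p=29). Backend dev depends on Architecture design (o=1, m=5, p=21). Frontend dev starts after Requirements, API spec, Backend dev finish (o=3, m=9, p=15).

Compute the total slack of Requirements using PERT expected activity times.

20 days

te_Requirements = (6 + 4·7 + 20)/6 = 54/6 = 9
te_Architecture design = (9 + 4·13 + 17)/6 = 78/6 = 13
te_API spec = (11 + 4·14 + 29)/6 = 96/6 = 16
te_Backend dev = (1 + 4·5 + 21)/6 = 42/6 = 7
te_Frontend dev = (3 + 4·9 + 15)/6 = 54/6 = 9

Forward pass:
ES_Requirements = 0; EF_Requirements = 9
ES_Architecture design = 0; EF_Architecture design = 13
ES_API spec = 13; EF_API spec = 13+16 = 29
ES_Backend dev = 13; EF_Backend dev = 13+7 = 20
ES_Frontend dev = max(EF_Requirements=9, EF_API spec=29, EF_Backend dev=20) = 29; EF_Frontend dev = 29+9 = 38
Expected project duration μ = 38 days. Critical path: Architecture design → API spec → Frontend dev.

Backward pass:
LF_Frontend dev = 38; LS_Frontend dev = 38−9 = 29
LF_Backend dev = LS_Frontend dev = 29; LS_Backend dev = 29−7 = 22
LF_API spec = LS_Frontend dev = 29; LS_API spec = 29−16 = 13
LF_Architecture design = min(LS_API spec=13, LS_Backend dev=22) = 13; LS_Architecture design = 13−13 = 0
LF_Requirements = LS_Frontend dev = 29; LS_Requirements = 29−9 = 20
Slack_Requirements = LS_Requirements − ES_Requirements = 20 − 0 = 20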